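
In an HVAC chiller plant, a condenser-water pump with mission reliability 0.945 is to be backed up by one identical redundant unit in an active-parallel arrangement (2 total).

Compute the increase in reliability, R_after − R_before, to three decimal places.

0.052

R_before = 0.945
R_after = 1 − (1 − 0.945)^2 = 0.997
ΔR = 0.997 − 0.945 = 0.052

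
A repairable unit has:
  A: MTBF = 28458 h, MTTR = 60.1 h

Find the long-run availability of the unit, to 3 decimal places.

A(A) = MTBF/(MTBF+MTTR) = 28458/(28458+60.1) = 0.998

0.998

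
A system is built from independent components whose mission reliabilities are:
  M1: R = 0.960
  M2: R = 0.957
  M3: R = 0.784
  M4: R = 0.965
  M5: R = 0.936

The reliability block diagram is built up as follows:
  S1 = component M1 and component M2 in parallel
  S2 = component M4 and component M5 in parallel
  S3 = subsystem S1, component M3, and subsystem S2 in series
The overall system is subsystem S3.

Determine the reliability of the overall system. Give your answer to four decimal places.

0.7809

Parallel (M1 and M2): 1 − (1 − 0.960000)(1 − 0.957000) = 0.998280
Parallel (M4 and M5): 1 − (1 − 0.965000)(1 − 0.936000) = 0.997760
Series ([0.998280], M3, and [0.997760]): 0.998280 × 0.784000 × 0.997760 = 0.7809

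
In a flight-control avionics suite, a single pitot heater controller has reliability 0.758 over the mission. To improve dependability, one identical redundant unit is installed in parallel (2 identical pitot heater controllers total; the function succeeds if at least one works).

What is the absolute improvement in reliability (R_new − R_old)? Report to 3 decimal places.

R_before = 0.758
R_after = 1 − (1 − 0.758)^2 = 0.941
ΔR = 0.941 − 0.758 = 0.183

0.183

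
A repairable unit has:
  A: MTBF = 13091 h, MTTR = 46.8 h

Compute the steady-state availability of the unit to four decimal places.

A(A) = MTBF/(MTBF+MTTR) = 13091/(13091+46.8) = 0.9964

0.9964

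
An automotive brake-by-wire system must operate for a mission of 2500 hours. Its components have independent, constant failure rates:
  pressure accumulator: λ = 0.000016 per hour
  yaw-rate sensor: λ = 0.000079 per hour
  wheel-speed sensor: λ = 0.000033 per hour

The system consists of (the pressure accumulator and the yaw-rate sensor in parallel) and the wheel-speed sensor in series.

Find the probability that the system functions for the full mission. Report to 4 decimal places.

R(pressure accumulator) = exp(−0.000016 × 2500) = 0.960789
R(yaw-rate sensor) = exp(−0.000079 × 2500) = 0.820780
R(wheel-speed sensor) = exp(−0.000033 × 2500) = 0.920811
Parallel (pressure accumulator and yaw-rate sensor): 1 − (1 − 0.960789)(1 − 0.820780) = 0.992973
Series ([0.992973] and wheel-speed sensor): 0.992973 × 0.920811 = 0.9143

0.9143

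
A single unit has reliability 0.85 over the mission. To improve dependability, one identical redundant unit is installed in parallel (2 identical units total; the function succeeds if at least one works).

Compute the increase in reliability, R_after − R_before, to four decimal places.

0.1275

R_before = 0.85
R_after = 1 − (1 − 0.85)^2 = 0.9775
ΔR = 0.9775 − 0.85 = 0.1275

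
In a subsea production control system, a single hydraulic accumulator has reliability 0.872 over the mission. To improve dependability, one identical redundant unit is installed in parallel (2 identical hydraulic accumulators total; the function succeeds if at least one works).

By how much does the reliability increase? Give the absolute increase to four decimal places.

R_before = 0.872
R_after = 1 − (1 − 0.872)^2 = 0.9836
ΔR = 0.9836 − 0.872 = 0.1116

0.1116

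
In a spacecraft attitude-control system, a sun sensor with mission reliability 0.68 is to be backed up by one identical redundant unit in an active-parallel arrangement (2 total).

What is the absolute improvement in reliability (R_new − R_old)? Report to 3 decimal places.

0.218

R_before = 0.68
R_after = 1 − (1 − 0.68)^2 = 0.898
ΔR = 0.898 − 0.68 = 0.218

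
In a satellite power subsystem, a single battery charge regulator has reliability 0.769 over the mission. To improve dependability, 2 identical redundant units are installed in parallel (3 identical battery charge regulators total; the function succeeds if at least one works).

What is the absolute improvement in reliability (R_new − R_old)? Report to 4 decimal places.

0.2187

R_before = 0.769
R_after = 1 − (1 − 0.769)^3 = 0.9877
ΔR = 0.9877 − 0.769 = 0.2187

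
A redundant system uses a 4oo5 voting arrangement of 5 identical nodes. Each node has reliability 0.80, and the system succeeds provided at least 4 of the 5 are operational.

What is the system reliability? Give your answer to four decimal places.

0.7373

R = Σ_{i=4}^{5} C(5,i) p^i (1−p)^{5−i} with p = 0.80
C(5,4)·0.80^4·0.20^1 = 0.409600
C(5,5)·0.80^5·0.20^0 = 0.327680
Sum = 0.7373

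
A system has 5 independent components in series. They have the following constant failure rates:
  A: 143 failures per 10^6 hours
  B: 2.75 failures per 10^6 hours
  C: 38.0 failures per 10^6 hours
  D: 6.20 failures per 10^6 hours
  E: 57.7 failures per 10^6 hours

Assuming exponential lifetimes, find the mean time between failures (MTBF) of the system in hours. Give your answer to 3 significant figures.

Series of exponential components: λ_sys = Σ λ_i
λ_sys = 0.000143 + 0.00000275 + 0.0000380 + 0.00000620 + 0.0000577 = 2.4765e-04 /h
MTBF = 1 / λ_sys = 4040 h

4040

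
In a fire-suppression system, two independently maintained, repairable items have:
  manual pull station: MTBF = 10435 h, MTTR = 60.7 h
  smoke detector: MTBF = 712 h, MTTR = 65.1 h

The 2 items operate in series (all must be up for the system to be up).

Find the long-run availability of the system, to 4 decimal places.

A(manual pull station) = MTBF/(MTBF+MTTR) = 10435/(10435+60.7) = 0.994217
A(smoke detector) = MTBF/(MTBF+MTTR) = 712/(712+65.1) = 0.916227
Series availability: 0.994217 × 0.916227 = 0.9109

0.9109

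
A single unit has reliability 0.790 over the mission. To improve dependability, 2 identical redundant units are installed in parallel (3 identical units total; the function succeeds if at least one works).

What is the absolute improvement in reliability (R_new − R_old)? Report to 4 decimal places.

0.2007

R_before = 0.790
R_after = 1 − (1 − 0.790)^3 = 0.9907
ΔR = 0.9907 − 0.790 = 0.2007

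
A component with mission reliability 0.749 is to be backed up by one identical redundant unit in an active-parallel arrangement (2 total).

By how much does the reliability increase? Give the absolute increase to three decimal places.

0.188

R_before = 0.749
R_after = 1 − (1 − 0.749)^2 = 0.937
ΔR = 0.937 − 0.749 = 0.188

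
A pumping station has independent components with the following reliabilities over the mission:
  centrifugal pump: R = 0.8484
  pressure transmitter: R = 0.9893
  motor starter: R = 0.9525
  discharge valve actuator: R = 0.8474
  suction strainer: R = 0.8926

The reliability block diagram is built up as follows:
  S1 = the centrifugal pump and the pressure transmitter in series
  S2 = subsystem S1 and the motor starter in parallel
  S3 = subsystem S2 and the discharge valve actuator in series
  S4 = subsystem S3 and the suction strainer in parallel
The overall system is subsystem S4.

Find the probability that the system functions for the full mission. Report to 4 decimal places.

Series (centrifugal pump and pressure transmitter): 0.848400 × 0.989300 = 0.839322
Parallel ([0.839322] and motor starter): 1 − (1 − 0.839322)(1 − 0.952500) = 0.992368
Series ([0.992368] and discharge valve actuator): 0.992368 × 0.847400 = 0.840933
Parallel ([0.840933] and suction strainer): 1 − (1 − 0.840933)(1 − 0.892600) = 0.9829

0.9829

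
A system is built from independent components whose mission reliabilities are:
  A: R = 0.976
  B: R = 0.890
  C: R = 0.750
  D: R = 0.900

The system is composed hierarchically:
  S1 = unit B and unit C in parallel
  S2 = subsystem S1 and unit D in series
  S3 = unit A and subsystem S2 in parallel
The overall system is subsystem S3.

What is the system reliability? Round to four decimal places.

Parallel (B and C): 1 − (1 − 0.890000)(1 − 0.750000) = 0.972500
Series ([0.972500] and D): 0.972500 × 0.900000 = 0.875250
Parallel (A and [0.875250]): 1 − (1 − 0.976000)(1 − 0.875250) = 0.9970

0.9970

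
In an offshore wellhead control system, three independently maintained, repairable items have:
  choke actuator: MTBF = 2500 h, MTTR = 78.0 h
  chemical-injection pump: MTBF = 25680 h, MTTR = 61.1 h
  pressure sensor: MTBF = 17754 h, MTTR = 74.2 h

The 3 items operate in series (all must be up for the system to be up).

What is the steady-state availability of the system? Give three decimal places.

0.963

A(choke actuator) = MTBF/(MTBF+MTTR) = 2500/(2500+78.0) = 0.969744
A(chemical-injection pump) = MTBF/(MTBF+MTTR) = 25680/(25680+61.1) = 0.997626
A(pressure sensor) = MTBF/(MTBF+MTTR) = 17754/(17754+74.2) = 0.995838
Series availability: 0.969744 × 0.997626 × 0.995838 = 0.963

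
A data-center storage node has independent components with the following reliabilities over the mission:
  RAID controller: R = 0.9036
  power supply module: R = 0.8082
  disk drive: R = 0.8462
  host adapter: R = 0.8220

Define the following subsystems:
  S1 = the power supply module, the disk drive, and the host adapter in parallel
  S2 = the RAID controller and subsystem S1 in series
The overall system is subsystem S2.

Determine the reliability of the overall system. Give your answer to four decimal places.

Parallel (power supply module, disk drive, and host adapter): 1 − (1 − 0.808200)(1 − 0.846200)(1 − 0.822000) = 0.994749
Series (RAID controller and [0.994749]): 0.903600 × 0.994749 = 0.8989

0.8989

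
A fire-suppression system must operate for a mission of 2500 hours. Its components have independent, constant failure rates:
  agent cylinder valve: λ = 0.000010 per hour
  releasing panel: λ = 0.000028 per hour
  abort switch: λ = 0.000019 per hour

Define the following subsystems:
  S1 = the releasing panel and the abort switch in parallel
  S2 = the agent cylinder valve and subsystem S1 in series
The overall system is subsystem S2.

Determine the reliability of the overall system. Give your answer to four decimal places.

R(agent cylinder valve) = exp(−0.000010 × 2500) = 0.975310
R(releasing panel) = exp(−0.000028 × 2500) = 0.932394
R(abort switch) = exp(−0.000019 × 2500) = 0.953610
Parallel (releasing panel and abort switch): 1 − (1 − 0.932394)(1 − 0.953610) = 0.996864
Series (agent cylinder valve and [0.996864]): 0.975310 × 0.996864 = 0.9723

0.9723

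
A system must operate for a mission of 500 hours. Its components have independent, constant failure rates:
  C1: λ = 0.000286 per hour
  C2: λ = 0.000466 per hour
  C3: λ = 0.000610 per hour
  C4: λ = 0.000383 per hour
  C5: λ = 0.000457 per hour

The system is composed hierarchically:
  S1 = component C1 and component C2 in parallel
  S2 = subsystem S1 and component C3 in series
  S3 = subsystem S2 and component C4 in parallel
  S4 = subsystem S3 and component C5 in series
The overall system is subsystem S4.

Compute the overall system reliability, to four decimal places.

0.7564

R(C1) = exp(−0.000286 × 500) = 0.866754
R(C2) = exp(−0.000466 × 500) = 0.792154
R(C3) = exp(−0.000610 × 500) = 0.737123
R(C4) = exp(−0.000383 × 500) = 0.825720
R(C5) = exp(−0.000457 × 500) = 0.795726
Parallel (C1 and C2): 1 − (1 − 0.866754)(1 − 0.792154) = 0.972305
Series ([0.972305] and C3): 0.972305 × 0.737123 = 0.716708
Parallel ([0.716708] and C4): 1 − (1 − 0.716708)(1 − 0.825720) = 0.950628
Series ([0.950628] and C5): 0.950628 × 0.795726 = 0.7564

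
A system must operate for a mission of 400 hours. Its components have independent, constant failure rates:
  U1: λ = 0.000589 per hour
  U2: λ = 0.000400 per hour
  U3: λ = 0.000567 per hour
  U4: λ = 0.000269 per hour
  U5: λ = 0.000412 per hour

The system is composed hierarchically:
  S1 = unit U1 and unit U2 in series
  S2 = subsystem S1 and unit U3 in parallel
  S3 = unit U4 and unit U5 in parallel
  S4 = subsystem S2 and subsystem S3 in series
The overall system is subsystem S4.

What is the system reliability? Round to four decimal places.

R(U1) = exp(−0.000589 × 400) = 0.790097
R(U2) = exp(−0.000400 × 400) = 0.852144
R(U3) = exp(−0.000567 × 400) = 0.797080
R(U4) = exp(−0.000269 × 400) = 0.897987
R(U5) = exp(−0.000412 × 400) = 0.848063
Series (U1 and U2): 0.790097 × 0.852144 = 0.673276
Parallel ([0.673276] and U3): 1 − (1 − 0.673276)(1 − 0.797080) = 0.933701
Parallel (U4 and U5): 1 − (1 − 0.897987)(1 − 0.848063) = 0.984500
Series ([0.933701] and [0.984500]): 0.933701 × 0.984500 = 0.9192

0.9192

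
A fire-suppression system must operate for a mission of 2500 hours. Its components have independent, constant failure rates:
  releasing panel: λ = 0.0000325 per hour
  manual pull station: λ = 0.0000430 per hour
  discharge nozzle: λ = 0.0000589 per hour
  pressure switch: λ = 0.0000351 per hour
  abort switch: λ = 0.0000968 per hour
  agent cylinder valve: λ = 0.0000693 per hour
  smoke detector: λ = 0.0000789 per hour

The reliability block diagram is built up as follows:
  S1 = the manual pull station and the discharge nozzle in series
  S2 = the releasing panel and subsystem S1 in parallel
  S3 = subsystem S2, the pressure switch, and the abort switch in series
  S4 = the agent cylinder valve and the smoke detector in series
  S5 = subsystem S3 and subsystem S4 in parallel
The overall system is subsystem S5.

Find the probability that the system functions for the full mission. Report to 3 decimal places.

R(releasing panel) = exp(−0.0000325 × 2500) = 0.92196
R(manual pull station) = exp(−0.0000430 × 2500) = 0.89808
R(discharge nozzle) = exp(−0.0000589 × 2500) = 0.86308
R(pressure switch) = exp(−0.0000351 × 2500) = 0.91599
R(abort switch) = exp(−0.0000968 × 2500) = 0.78506
R(agent cylinder valve) = exp(−0.0000693 × 2500) = 0.84093
R(smoke detector) = exp(−0.0000789 × 2500) = 0.82099
Series (manual pull station and discharge nozzle): 0.89808 × 0.86308 = 0.77511
Parallel (releasing panel and [0.77511]): 1 − (1 − 0.92196)(1 − 0.77511) = 0.98245
Series ([0.98245], pressure switch, and abort switch): 0.98245 × 0.91599 × 0.78506 = 0.70649
Series (agent cylinder valve and smoke detector): 0.84093 × 0.82099 = 0.69040
Parallel ([0.70649] and [0.69040]): 1 − (1 − 0.70649)(1 − 0.69040) = 0.909

0.909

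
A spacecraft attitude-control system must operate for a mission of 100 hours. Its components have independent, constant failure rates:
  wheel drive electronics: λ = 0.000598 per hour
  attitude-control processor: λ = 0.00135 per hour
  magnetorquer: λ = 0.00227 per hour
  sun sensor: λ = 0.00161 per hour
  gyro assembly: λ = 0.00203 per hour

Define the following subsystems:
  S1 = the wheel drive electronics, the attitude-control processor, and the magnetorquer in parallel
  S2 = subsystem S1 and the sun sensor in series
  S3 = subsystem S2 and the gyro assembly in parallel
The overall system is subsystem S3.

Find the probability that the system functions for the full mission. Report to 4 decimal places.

0.9724

R(wheel drive electronics) = exp(−0.000598 × 100) = 0.941953
R(attitude-control processor) = exp(−0.00135 × 100) = 0.873716
R(magnetorquer) = exp(−0.00227 × 100) = 0.796921
R(sun sensor) = exp(−0.00161 × 100) = 0.851292
R(gyro assembly) = exp(−0.00203 × 100) = 0.816278
Parallel (wheel drive electronics, attitude-control processor, and magnetorquer): 1 − (1 − 0.941953)(1 − 0.873716)(1 − 0.796921) = 0.998511
Series ([0.998511] and sun sensor): 0.998511 × 0.851292 = 0.850024
Parallel ([0.850024] and gyro assembly): 1 − (1 − 0.850024)(1 − 0.816278) = 0.9724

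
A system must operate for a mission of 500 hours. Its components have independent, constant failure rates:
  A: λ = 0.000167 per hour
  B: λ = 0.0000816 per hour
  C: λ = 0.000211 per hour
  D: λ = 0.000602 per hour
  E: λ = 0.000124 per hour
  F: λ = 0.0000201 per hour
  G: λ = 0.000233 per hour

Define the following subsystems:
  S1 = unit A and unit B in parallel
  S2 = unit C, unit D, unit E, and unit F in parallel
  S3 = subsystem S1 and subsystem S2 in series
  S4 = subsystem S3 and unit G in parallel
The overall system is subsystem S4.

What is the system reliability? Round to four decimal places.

R(A) = exp(−0.000167 × 500) = 0.919891
R(B) = exp(−0.0000816 × 500) = 0.960021
R(C) = exp(−0.000211 × 500) = 0.899874
R(D) = exp(−0.000602 × 500) = 0.740078
R(E) = exp(−0.000124 × 500) = 0.939883
R(F) = exp(−0.0000201 × 500) = 0.990000
R(G) = exp(−0.000233 × 500) = 0.890030
Parallel (A and B): 1 − (1 − 0.919891)(1 − 0.960021) = 0.996797
Parallel (C, D, E, and F): 1 − (1 − 0.899874)(1 − 0.740078)(1 − 0.939883)(1 − 0.990000) = 0.999984
Series ([0.996797] and [0.999984]): 0.996797 × 0.999984 = 0.996781
Parallel ([0.996781] and G): 1 − (1 − 0.996781)(1 − 0.890030) = 0.9996

0.9996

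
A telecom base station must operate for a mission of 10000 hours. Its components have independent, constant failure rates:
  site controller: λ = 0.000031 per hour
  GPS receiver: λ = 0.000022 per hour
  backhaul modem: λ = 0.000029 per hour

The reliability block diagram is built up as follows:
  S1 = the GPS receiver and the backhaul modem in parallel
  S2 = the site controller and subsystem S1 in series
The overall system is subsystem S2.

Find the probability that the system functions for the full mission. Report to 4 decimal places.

R(site controller) = exp(−0.000031 × 10000) = 0.733447
R(GPS receiver) = exp(−0.000022 × 10000) = 0.802519
R(backhaul modem) = exp(−0.000029 × 10000) = 0.748264
Parallel (GPS receiver and backhaul modem): 1 − (1 − 0.802519)(1 − 0.748264) = 0.950287
Series (site controller and [0.950287]): 0.733447 × 0.950287 = 0.6970

0.6970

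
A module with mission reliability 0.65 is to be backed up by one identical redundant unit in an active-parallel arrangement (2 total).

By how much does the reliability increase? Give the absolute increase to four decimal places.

0.2275

R_before = 0.65
R_after = 1 − (1 − 0.65)^2 = 0.8775
ΔR = 0.8775 − 0.65 = 0.2275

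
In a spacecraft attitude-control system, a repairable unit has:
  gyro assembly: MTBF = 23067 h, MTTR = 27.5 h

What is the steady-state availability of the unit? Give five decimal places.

0.99881

A(gyro assembly) = MTBF/(MTBF+MTTR) = 23067/(23067+27.5) = 0.99881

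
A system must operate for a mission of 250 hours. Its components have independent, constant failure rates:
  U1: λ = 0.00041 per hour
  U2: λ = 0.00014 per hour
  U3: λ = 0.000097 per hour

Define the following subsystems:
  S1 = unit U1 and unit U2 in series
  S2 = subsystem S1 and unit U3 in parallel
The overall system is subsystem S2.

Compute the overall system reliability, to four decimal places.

0.9969

R(U1) = exp(−0.00041 × 250) = 0.902578
R(U2) = exp(−0.00014 × 250) = 0.965605
R(U3) = exp(−0.000097 × 250) = 0.976042
Series (U1 and U2): 0.902578 × 0.965605 = 0.871534
Parallel ([0.871534] and U3): 1 − (1 − 0.871534)(1 − 0.976042) = 0.9969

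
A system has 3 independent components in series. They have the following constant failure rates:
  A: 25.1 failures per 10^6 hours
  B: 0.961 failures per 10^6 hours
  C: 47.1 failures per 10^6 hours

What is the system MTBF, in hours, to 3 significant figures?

Series of exponential components: λ_sys = Σ λ_i
λ_sys = 0.0000251 + 0.000000961 + 0.0000471 = 7.3161e-05 /h
MTBF = 1 / λ_sys = 13700 h

13700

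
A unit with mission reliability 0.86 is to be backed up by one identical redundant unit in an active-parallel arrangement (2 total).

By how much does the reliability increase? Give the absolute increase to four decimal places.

R_before = 0.86
R_after = 1 − (1 − 0.86)^2 = 0.9804
ΔR = 0.9804 − 0.86 = 0.1204

0.1204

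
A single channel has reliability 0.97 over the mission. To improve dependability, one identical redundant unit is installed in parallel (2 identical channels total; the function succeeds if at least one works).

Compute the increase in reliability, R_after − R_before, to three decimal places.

0.029

R_before = 0.97
R_after = 1 − (1 − 0.97)^2 = 0.999
ΔR = 0.999 − 0.97 = 0.029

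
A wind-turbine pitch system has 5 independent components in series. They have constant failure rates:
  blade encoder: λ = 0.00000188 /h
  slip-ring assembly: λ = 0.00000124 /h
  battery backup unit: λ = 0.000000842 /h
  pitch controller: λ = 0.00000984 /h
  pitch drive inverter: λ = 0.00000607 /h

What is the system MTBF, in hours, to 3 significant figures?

50300

Series of exponential components: λ_sys = Σ λ_i
λ_sys = 0.00000188 + 0.00000124 + 0.000000842 + 0.00000984 + 0.00000607 = 1.9872e-05 /h
MTBF = 1 / λ_sys = 50300 h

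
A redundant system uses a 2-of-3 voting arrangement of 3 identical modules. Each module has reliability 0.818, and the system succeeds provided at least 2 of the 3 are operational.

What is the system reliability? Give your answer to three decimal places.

R = Σ_{i=2}^{3} C(3,i) p^i (1−p)^{3−i} with p = 0.818
C(3,2)·0.818^2·0.182^1 = 0.36534
C(3,3)·0.818^3·0.182^0 = 0.54734
Sum = 0.913

0.913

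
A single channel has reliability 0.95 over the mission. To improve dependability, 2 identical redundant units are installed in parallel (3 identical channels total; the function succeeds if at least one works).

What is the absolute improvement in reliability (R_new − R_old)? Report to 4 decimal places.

0.0499

R_before = 0.95
R_after = 1 − (1 − 0.95)^3 = 0.9999
ΔR = 0.9999 − 0.95 = 0.0499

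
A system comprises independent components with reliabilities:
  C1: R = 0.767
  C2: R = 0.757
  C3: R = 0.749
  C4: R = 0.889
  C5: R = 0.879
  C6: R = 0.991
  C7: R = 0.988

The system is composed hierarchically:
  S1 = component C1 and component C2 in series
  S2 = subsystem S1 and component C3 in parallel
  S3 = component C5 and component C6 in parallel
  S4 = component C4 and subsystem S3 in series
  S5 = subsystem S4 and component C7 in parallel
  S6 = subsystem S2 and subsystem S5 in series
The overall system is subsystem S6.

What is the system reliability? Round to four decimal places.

Series (C1 and C2): 0.767000 × 0.757000 = 0.580619
Parallel ([0.580619] and C3): 1 − (1 − 0.580619)(1 − 0.749000) = 0.894735
Parallel (C5 and C6): 1 − (1 − 0.879000)(1 − 0.991000) = 0.998911
Series (C4 and [0.998911]): 0.889000 × 0.998911 = 0.888032
Parallel ([0.888032] and C7): 1 − (1 − 0.888032)(1 − 0.988000) = 0.998656
Series ([0.894735] and [0.998656]): 0.894735 × 0.998656 = 0.8935

0.8935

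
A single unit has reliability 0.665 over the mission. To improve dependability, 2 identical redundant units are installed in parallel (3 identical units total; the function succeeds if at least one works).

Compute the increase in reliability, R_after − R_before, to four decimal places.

R_before = 0.665
R_after = 1 − (1 − 0.665)^3 = 0.9624
ΔR = 0.9624 − 0.665 = 0.2974

0.2974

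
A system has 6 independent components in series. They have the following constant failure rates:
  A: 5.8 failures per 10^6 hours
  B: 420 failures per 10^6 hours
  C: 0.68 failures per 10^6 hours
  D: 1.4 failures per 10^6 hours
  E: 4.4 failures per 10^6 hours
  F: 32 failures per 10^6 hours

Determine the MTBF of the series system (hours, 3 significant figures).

Series of exponential components: λ_sys = Σ λ_i
λ_sys = 0.0000058 + 0.00042 + 0.00000068 + 0.0000014 + 0.0000044 + 0.000032 = 4.6428e-04 /h
MTBF = 1 / λ_sys = 2150 h

2150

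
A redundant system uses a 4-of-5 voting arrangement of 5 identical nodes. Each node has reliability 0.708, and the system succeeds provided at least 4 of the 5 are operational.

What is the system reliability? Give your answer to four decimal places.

0.5447

R = Σ_{i=4}^{5} C(5,i) p^i (1−p)^{5−i} with p = 0.708
C(5,4)·0.708^4·0.292^1 = 0.366848
C(5,5)·0.708^5·0.292^0 = 0.177896
Sum = 0.5447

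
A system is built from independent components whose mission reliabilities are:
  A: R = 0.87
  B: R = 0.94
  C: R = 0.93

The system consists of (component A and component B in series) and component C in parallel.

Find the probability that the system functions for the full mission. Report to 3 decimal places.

Series (A and B): 0.87000 × 0.94000 = 0.81780
Parallel ([0.81780] and C): 1 − (1 − 0.81780)(1 − 0.93000) = 0.987

0.987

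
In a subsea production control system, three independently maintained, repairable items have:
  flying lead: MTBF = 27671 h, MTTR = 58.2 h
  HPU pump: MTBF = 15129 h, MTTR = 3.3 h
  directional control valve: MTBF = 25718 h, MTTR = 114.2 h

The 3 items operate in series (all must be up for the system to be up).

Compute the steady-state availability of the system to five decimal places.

0.99327

A(flying lead) = MTBF/(MTBF+MTTR) = 27671/(27671+58.2) = 0.997901
A(HPU pump) = MTBF/(MTBF+MTTR) = 15129/(15129+3.3) = 0.999782
A(directional control valve) = MTBF/(MTBF+MTTR) = 25718/(25718+114.2) = 0.995579
Series availability: 0.997901 × 0.999782 × 0.995579 = 0.99327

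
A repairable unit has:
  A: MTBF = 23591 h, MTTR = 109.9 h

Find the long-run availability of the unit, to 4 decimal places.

0.9954

A(A) = MTBF/(MTBF+MTTR) = 23591/(23591+109.9) = 0.9954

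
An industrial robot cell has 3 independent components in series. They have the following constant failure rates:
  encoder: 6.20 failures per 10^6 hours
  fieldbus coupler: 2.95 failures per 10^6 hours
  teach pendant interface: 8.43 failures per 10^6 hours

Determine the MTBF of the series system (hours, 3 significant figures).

56900

Series of exponential components: λ_sys = Σ λ_i
λ_sys = 0.00000620 + 0.00000295 + 0.00000843 = 1.7580e-05 /h
MTBF = 1 / λ_sys = 56900 h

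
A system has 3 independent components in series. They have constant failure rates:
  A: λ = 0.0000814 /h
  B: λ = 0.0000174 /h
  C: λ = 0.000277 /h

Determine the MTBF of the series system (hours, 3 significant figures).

Series of exponential components: λ_sys = Σ λ_i
λ_sys = 0.0000814 + 0.0000174 + 0.000277 = 3.7580e-04 /h
MTBF = 1 / λ_sys = 2660 h

2660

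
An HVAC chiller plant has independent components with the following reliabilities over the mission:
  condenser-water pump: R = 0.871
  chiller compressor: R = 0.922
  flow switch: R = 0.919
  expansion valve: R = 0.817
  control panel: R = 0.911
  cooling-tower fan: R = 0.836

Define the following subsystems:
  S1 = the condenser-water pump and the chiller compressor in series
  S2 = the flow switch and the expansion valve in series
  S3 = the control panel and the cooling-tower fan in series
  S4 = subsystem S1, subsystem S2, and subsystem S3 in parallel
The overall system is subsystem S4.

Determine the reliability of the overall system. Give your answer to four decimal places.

Series (condenser-water pump and chiller compressor): 0.871000 × 0.922000 = 0.803062
Series (flow switch and expansion valve): 0.919000 × 0.817000 = 0.750823
Series (control panel and cooling-tower fan): 0.911000 × 0.836000 = 0.761596
Parallel ([0.803062], [0.750823], and [0.761596]): 1 − (1 − 0.803062)(1 − 0.750823)(1 − 0.761596) = 0.9883

0.9883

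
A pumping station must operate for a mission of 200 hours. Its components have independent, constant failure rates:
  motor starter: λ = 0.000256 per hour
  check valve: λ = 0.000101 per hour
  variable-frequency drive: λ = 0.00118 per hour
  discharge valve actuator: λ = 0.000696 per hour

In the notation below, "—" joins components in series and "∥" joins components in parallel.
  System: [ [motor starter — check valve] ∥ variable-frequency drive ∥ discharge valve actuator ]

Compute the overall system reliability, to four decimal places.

R(motor starter) = exp(−0.000256 × 200) = 0.950089
R(check valve) = exp(−0.000101 × 200) = 0.980003
R(variable-frequency drive) = exp(−0.00118 × 200) = 0.789781
R(discharge valve actuator) = exp(−0.000696 × 200) = 0.870054
Series (motor starter and check valve): 0.950089 × 0.980003 = 0.931090
Parallel ([0.931090], variable-frequency drive, and discharge valve actuator): 1 − (1 − 0.931090)(1 − 0.789781)(1 − 0.870054) = 0.9981

0.9981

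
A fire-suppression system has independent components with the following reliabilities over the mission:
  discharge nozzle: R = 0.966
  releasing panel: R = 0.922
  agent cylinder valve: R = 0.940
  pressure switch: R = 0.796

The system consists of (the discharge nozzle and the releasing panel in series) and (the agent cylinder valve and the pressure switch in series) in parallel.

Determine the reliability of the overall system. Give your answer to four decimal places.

Series (discharge nozzle and releasing panel): 0.966000 × 0.922000 = 0.890652
Series (agent cylinder valve and pressure switch): 0.940000 × 0.796000 = 0.748240
Parallel ([0.890652] and [0.748240]): 1 − (1 − 0.890652)(1 − 0.748240) = 0.9725

0.9725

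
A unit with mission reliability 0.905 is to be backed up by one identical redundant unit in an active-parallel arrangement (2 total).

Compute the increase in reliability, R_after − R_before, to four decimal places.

0.0860

R_before = 0.905
R_after = 1 − (1 − 0.905)^2 = 0.9910
ΔR = 0.9910 − 0.905 = 0.0860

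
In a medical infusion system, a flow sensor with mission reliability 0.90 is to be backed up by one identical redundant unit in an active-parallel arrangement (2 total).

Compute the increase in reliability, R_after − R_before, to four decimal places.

0.0900

R_before = 0.90
R_after = 1 − (1 − 0.90)^2 = 0.9900
ΔR = 0.9900 − 0.90 = 0.0900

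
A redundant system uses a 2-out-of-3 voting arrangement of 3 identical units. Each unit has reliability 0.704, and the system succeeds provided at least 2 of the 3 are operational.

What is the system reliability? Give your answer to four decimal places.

R = Σ_{i=2}^{3} C(3,i) p^i (1−p)^{3−i} with p = 0.704
C(3,2)·0.704^2·0.296^1 = 0.440107
C(3,3)·0.704^3·0.296^0 = 0.348914
Sum = 0.7890

0.7890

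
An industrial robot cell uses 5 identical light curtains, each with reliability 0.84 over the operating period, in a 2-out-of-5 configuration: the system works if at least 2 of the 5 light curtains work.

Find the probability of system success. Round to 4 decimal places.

0.9971

R = Σ_{i=2}^{5} C(5,i) p^i (1−p)^{5−i} with p = 0.84
C(5,2)·0.84^2·0.16^3 = 0.028901
C(5,3)·0.84^3·0.16^2 = 0.151732
C(5,4)·0.84^4·0.16^1 = 0.398297
C(5,5)·0.84^5·0.16^0 = 0.418212
Sum = 0.9971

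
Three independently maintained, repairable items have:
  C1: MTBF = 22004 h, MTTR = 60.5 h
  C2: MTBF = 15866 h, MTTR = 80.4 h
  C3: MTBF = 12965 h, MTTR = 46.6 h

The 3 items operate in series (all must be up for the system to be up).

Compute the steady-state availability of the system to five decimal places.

A(C1) = MTBF/(MTBF+MTTR) = 22004/(22004+60.5) = 0.997258
A(C2) = MTBF/(MTBF+MTTR) = 15866/(15866+80.4) = 0.994958
A(C3) = MTBF/(MTBF+MTTR) = 12965/(12965+46.6) = 0.996419
Series availability: 0.997258 × 0.994958 × 0.996419 = 0.98868

0.98868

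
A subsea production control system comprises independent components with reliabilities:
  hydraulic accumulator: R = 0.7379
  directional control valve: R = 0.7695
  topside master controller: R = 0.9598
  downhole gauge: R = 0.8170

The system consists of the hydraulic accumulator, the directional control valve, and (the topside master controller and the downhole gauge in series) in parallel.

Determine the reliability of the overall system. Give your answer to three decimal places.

Series (topside master controller and downhole gauge): 0.95980 × 0.81700 = 0.78416
Parallel (hydraulic accumulator, directional control valve, and [0.78416]): 1 − (1 − 0.73790)(1 − 0.76950)(1 − 0.78416) = 0.987

0.987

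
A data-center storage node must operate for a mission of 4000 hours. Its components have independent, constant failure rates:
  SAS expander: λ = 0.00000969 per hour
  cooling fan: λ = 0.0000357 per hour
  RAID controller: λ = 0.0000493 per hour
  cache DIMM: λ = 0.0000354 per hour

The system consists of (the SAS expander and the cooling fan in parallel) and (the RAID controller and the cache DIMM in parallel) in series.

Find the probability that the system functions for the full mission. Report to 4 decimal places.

R(SAS expander) = exp(−0.00000969 × 4000) = 0.961982
R(cooling fan) = exp(−0.0000357 × 4000) = 0.866927
R(RAID controller) = exp(−0.0000493 × 4000) = 0.821026
R(cache DIMM) = exp(−0.0000354 × 4000) = 0.867968
Parallel (SAS expander and cooling fan): 1 − (1 − 0.961982)(1 − 0.866927) = 0.994941
Parallel (RAID controller and cache DIMM): 1 − (1 − 0.821026)(1 − 0.867968) = 0.976370
Series ([0.994941] and [0.976370]): 0.994941 × 0.976370 = 0.9714

0.9714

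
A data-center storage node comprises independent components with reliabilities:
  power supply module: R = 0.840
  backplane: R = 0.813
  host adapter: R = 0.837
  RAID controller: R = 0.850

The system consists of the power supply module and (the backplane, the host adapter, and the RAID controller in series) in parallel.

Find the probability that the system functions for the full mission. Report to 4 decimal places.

Series (backplane, host adapter, and RAID controller): 0.813000 × 0.837000 × 0.850000 = 0.578409
Parallel (power supply module and [0.578409]): 1 − (1 − 0.840000)(1 − 0.578409) = 0.9325

0.9325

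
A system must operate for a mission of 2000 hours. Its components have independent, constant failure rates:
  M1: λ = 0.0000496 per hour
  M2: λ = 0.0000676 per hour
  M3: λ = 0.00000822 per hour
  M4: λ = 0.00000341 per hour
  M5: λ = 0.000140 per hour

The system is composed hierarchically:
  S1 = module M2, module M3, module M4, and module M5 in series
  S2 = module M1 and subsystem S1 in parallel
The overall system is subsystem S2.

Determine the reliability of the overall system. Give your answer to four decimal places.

R(M1) = exp(−0.0000496 × 2000) = 0.905562
R(M2) = exp(−0.0000676 × 2000) = 0.873541
R(M3) = exp(−0.00000822 × 2000) = 0.983694
R(M4) = exp(−0.00000341 × 2000) = 0.993203
R(M5) = exp(−0.000140 × 2000) = 0.755784
Series (M2, M3, M4, and M5): 0.873541 × 0.983694 × 0.993203 × 0.755784 = 0.645029
Parallel (M1 and [0.645029]): 1 − (1 − 0.905562)(1 − 0.645029) = 0.9665

0.9665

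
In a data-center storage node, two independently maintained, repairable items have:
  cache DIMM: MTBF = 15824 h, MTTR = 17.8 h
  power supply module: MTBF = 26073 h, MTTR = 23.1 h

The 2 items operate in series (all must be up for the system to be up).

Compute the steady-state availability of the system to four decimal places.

0.9980

A(cache DIMM) = MTBF/(MTBF+MTTR) = 15824/(15824+17.8) = 0.998876
A(power supply module) = MTBF/(MTBF+MTTR) = 26073/(26073+23.1) = 0.999115
Series availability: 0.998876 × 0.999115 = 0.9980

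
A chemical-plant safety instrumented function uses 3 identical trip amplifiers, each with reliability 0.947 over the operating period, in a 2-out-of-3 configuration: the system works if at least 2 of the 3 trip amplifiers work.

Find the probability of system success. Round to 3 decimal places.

0.992

R = Σ_{i=2}^{3} C(3,i) p^i (1−p)^{3−i} with p = 0.947
C(3,2)·0.947^2·0.053^1 = 0.14259
C(3,3)·0.947^3·0.053^0 = 0.84928
Sum = 0.992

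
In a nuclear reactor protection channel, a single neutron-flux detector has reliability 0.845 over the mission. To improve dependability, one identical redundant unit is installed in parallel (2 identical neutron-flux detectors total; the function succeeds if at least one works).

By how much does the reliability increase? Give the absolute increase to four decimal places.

0.1310

R_before = 0.845
R_after = 1 − (1 − 0.845)^2 = 0.9760
ΔR = 0.9760 − 0.845 = 0.1310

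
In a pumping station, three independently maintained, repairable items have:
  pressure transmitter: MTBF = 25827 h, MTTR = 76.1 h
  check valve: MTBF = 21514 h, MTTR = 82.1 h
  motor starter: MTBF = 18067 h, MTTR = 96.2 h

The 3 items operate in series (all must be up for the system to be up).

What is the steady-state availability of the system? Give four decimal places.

A(pressure transmitter) = MTBF/(MTBF+MTTR) = 25827/(25827+76.1) = 0.997062
A(check valve) = MTBF/(MTBF+MTTR) = 21514/(21514+82.1) = 0.996198
A(motor starter) = MTBF/(MTBF+MTTR) = 18067/(18067+96.2) = 0.994704
Series availability: 0.997062 × 0.996198 × 0.994704 = 0.9880

0.9880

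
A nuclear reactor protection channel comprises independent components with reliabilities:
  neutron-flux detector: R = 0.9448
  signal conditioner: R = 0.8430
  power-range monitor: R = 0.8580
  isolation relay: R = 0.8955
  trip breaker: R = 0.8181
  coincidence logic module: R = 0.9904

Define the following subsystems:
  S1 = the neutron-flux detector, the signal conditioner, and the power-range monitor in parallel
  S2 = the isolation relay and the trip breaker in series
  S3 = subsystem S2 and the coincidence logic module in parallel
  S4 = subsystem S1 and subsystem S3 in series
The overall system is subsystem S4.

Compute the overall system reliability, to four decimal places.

Parallel (neutron-flux detector, signal conditioner, and power-range monitor): 1 − (1 − 0.944800)(1 − 0.843000)(1 − 0.858000) = 0.998769
Series (isolation relay and trip breaker): 0.895500 × 0.818100 = 0.732609
Parallel ([0.732609] and coincidence logic module): 1 − (1 − 0.732609)(1 − 0.990400) = 0.997433
Series ([0.998769] and [0.997433]): 0.998769 × 0.997433 = 0.9962

0.9962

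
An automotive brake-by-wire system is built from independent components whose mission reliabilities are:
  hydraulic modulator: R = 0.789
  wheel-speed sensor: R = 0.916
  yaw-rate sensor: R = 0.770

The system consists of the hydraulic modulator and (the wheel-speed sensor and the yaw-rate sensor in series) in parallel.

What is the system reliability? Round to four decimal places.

Series (wheel-speed sensor and yaw-rate sensor): 0.916000 × 0.770000 = 0.705320
Parallel (hydraulic modulator and [0.705320]): 1 − (1 − 0.789000)(1 − 0.705320) = 0.9378

0.9378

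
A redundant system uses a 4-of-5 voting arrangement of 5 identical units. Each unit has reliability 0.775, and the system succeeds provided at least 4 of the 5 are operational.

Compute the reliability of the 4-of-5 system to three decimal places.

R = Σ_{i=4}^{5} C(5,i) p^i (1−p)^{5−i} with p = 0.775
C(5,4)·0.775^4·0.225^1 = 0.40584
C(5,5)·0.775^5·0.225^0 = 0.27958
Sum = 0.685

0.685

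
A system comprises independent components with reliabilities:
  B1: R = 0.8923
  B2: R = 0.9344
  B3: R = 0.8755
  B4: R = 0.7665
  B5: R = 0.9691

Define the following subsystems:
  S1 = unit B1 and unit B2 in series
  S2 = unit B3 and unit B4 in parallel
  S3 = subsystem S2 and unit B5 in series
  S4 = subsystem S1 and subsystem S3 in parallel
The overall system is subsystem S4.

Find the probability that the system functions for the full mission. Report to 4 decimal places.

Series (B1 and B2): 0.892300 × 0.934400 = 0.833765
Parallel (B3 and B4): 1 − (1 − 0.875500)(1 − 0.766500) = 0.970929
Series ([0.970929] and B5): 0.970929 × 0.969100 = 0.940927
Parallel ([0.833765] and [0.940927]): 1 − (1 − 0.833765)(1 − 0.940927) = 0.9902

0.9902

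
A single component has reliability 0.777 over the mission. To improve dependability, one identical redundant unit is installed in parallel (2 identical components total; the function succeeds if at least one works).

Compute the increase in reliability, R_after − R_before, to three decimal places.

0.173

R_before = 0.777
R_after = 1 − (1 − 0.777)^2 = 0.950
ΔR = 0.950 − 0.777 = 0.173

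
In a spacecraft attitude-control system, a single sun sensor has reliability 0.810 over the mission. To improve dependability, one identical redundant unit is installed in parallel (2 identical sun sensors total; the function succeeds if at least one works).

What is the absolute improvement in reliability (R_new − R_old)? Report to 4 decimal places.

R_before = 0.810
R_after = 1 − (1 − 0.810)^2 = 0.9639
ΔR = 0.9639 − 0.810 = 0.1539

0.1539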